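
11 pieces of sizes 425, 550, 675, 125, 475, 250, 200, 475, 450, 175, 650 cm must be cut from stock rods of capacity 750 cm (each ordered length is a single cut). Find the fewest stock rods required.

Total = 675 + 650 + 550 + 475 + 475 + 450 + 425 + 250 + 200 + 175 + 125 = 4450 cm.
Lower bound: ⌈4450/750⌉ = 6 stock rods.
Also, 7 pieces each exceed 375 cm, and no two of those can share a stock rod, so at least 7 stock rods are needed.
A packing using 7 stock rods:
  stock rod 1: 675 = 675
  stock rod 2: 650 = 650
  stock rod 3: 550 + 200 = 750
  stock rod 4: 475 + 250 = 725
  stock rod 5: 475 + 175 = 650
  stock rod 6: 450 + 125 = 575
  stock rod 7: 425 = 425
This matches the lower bound, so 7 is optimal.

7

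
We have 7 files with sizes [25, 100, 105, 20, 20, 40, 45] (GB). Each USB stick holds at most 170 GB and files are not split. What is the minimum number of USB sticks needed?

Total = 105 + 100 + 45 + 40 + 25 + 20 + 20 = 355 GB.
Lower bound: ⌈355/170⌉ = 3 USB sticks.
A packing using 3 USB sticks:
  USB stick 1: 105 + 45 + 20 = 170
  USB stick 2: 100 + 40 + 25 = 165
  USB stick 3: 20 = 20
This matches the lower bound, so 3 is optimal.

3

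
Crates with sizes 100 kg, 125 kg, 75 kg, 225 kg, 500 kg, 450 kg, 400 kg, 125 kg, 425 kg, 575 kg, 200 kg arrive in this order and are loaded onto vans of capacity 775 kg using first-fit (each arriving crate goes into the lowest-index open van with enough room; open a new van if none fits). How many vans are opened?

6

  100 → van 1 (new)  [load 100/775]
  125 → van 1  [load 225/775]
  75 → van 1  [load 300/775]
  225 → van 1  [load 525/775]
  500 → van 2 (new)  [load 500/775]
  450 → van 3 (new)  [load 450/775]
  400 → van 4 (new)  [load 400/775]
  125 → van 1  [load 650/775]
  425 → van 5 (new)  [load 425/775]
  575 → van 6 (new)  [load 575/775]
  200 → van 2  [load 700/775]
6 vans opened.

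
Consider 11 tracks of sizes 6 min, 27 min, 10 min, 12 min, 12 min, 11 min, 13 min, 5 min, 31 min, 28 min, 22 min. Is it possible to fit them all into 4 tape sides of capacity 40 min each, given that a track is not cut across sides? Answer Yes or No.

No

Total = 177 min; ⌈177/40⌉ = 5.
At least 5 tape sides are required, but only 4 are allowed.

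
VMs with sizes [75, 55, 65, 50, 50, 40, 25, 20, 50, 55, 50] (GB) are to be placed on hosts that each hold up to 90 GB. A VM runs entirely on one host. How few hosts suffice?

Total = 75 + 65 + 55 + 55 + 50 + 50 + 50 + 50 + 40 + 25 + 20 = 535 GB.
Lower bound: ⌈535/90⌉ = 6 hosts.
Also, 8 VMs each exceed 45 GB, and no two of those can share a host, so at least 8 hosts are needed.
A packing using 8 hosts:
  host 1: 75 = 75
  host 2: 65 + 25 = 90
  host 3: 55 + 20 = 75
  host 4: 55 = 55
  host 5: 50 + 40 = 90
  host 6: 50 = 50
  host 7: 50 = 50
  host 8: 50 = 50
This matches the lower bound, so 8 is optimal.

8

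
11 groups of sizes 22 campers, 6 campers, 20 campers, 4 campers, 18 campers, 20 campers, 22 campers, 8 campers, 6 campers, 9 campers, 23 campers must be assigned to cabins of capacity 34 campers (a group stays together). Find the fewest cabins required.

Total = 23 + 22 + 22 + 20 + 20 + 18 + 9 + 8 + 6 + 6 + 4 = 158 campers.
Lower bound: ⌈158/34⌉ = 5 cabins.
Also, 6 groups each exceed 17 campers, and no two of those can share a cabin, so at least 6 cabins are needed.
A packing using 6 cabins:
  cabin 1: 23 + 9 = 32
  cabin 2: 22 + 8 + 4 = 34
  cabin 3: 22 + 6 + 6 = 34
  cabin 4: 20 = 20
  cabin 5: 20 = 20
  cabin 6: 18 = 18
This matches the lower bound, so 6 is optimal.

6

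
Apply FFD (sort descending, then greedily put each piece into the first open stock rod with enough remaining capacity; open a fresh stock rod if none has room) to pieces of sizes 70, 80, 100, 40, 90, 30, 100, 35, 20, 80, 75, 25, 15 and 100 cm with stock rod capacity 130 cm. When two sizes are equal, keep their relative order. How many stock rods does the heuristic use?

8

Sorted descending: 100, 100, 100, 90, 80, 80, 75, 70, 40, 35, 30, 25, 20, 15.
  100 → stock rod 1 (new)  [load 100/130]
  100 → stock rod 2 (new)  [load 100/130]
  100 → stock rod 3 (new)  [load 100/130]
  90 → stock rod 4 (new)  [load 90/130]
  80 → stock rod 5 (new)  [load 80/130]
  80 → stock rod 6 (new)  [load 80/130]
  75 → stock rod 7 (new)  [load 75/130]
  70 → stock rod 8 (new)  [load 70/130]
  40 → stock rod 4  [load 130/130]
  35 → stock rod 5  [load 115/130]
  30 → stock rod 1  [load 130/130]
  25 → stock rod 2  [load 125/130]
  20 → stock rod 3  [load 120/130]
  15 → stock rod 5  [load 130/130]
8 stock rods opened.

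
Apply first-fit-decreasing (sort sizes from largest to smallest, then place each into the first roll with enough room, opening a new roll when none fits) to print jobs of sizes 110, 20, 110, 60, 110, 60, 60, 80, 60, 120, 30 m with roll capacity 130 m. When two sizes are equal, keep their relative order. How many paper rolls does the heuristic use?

7

Sorted descending: 120, 110, 110, 110, 80, 60, 60, 60, 60, 30, 20.
  120 → roll 1 (new)  [load 120/130]
  110 → roll 2 (new)  [load 110/130]
  110 → roll 3 (new)  [load 110/130]
  110 → roll 4 (new)  [load 110/130]
  80 → roll 5 (new)  [load 80/130]
  60 → roll 6 (new)  [load 60/130]
  60 → roll 6  [load 120/130]
  60 → roll 7 (new)  [load 60/130]
  60 → roll 7  [load 120/130]
  30 → roll 5  [load 110/130]
  20 → roll 2  [load 130/130]
7 paper rolls opened.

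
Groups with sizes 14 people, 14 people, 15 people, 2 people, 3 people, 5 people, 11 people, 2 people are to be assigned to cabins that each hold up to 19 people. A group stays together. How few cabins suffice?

4

Total = 15 + 14 + 14 + 11 + 5 + 3 + 2 + 2 = 66 people.
Lower bound: ⌈66/19⌉ = 4 cabins.
A packing using 4 cabins:
  cabin 1: 15 + 3 = 18
  cabin 2: 14 + 5 = 19
  cabin 3: 14 + 2 + 2 = 18
  cabin 4: 11 = 11
This matches the lower bound, so 4 is optimal.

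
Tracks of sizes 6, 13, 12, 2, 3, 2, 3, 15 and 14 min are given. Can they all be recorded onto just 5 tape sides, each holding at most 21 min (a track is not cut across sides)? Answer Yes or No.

A valid assignment using 4 tape sides:
  side 1: 15 + 6 = 21
  side 2: 14 + 3 + 3 = 20
  side 3: 13 + 2 + 2 = 17
  side 4: 12 = 12
That uses only 4 ≤ 5, so 5 tape sides are enough.

Yes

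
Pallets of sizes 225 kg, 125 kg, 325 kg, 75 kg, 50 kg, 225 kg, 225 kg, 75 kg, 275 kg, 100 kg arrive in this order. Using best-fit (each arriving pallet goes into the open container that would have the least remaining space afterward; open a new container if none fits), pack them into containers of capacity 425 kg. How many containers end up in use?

5

  225 → container 1 (new)  [load 225/425]
  125 → container 1  [load 350/425]
  325 → container 2 (new)  [load 325/425]
  75 → container 1  [load 425/425]
  50 → container 2  [load 375/425]
  225 → container 3 (new)  [load 225/425]
  225 → container 4 (new)  [load 225/425]
  75 → container 3  [load 300/425]
  275 → container 5 (new)  [load 275/425]
  100 → container 3  [load 400/425]
5 containers opened.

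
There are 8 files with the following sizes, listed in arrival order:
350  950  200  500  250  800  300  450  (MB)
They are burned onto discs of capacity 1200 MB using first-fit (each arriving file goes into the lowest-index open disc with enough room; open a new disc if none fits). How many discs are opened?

  350 → disc 1 (new)  [load 350/1200]
  950 → disc 2 (new)  [load 950/1200]
  200 → disc 1  [load 550/1200]
  500 → disc 1  [load 1050/1200]
  250 → disc 2  [load 1200/1200]
  800 → disc 3 (new)  [load 800/1200]
  300 → disc 3  [load 1100/1200]
  450 → disc 4 (new)  [load 450/1200]
4 discs opened.

4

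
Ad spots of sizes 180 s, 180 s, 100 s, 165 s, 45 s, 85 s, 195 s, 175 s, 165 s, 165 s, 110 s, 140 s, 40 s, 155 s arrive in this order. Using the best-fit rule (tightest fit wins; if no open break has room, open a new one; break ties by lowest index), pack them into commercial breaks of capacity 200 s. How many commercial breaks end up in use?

  180 → break 1 (new)  [load 180/200]
  180 → break 2 (new)  [load 180/200]
  100 → break 3 (new)  [load 100/200]
  165 → break 4 (new)  [load 165/200]
  45 → break 3  [load 145/200]
  85 → break 5 (new)  [load 85/200]
  195 → break 6 (new)  [load 195/200]
  175 → break 7 (new)  [load 175/200]
  165 → break 8 (new)  [load 165/200]
  165 → break 9 (new)  [load 165/200]
  110 → break 5  [load 195/200]
  140 → break 10 (new)  [load 140/200]
  40 → break 3  [load 185/200]
  155 → break 11 (new)  [load 155/200]
11 commercial breaks opened.

11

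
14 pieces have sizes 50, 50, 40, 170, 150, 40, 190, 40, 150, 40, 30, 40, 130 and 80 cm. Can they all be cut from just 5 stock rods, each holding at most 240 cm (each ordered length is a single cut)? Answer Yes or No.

Total = 1200 cm; ⌈1200/240⌉ = 5.
The bound of 5 does not rule out 5, but exhaustive search shows no assignment into 5 stock rods of capacity 240 cm exists — the minimum is 6.

No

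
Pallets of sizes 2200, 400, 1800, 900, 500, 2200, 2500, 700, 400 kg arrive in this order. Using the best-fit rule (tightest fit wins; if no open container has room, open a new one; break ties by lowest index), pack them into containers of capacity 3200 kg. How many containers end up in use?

4

  2200 → container 1 (new)  [load 2200/3200]
  400 → container 1  [load 2600/3200]
  1800 → container 2 (new)  [load 1800/3200]
  900 → container 2  [load 2700/3200]
  500 → container 2  [load 3200/3200]
  2200 → container 3 (new)  [load 2200/3200]
  2500 → container 4 (new)  [load 2500/3200]
  700 → container 4  [load 3200/3200]
  400 → container 1  [load 3000/3200]
4 containers opened.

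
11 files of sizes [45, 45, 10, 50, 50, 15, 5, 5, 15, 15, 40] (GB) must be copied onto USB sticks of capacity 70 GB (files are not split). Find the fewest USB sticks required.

Total = 50 + 50 + 45 + 45 + 40 + 15 + 15 + 15 + 10 + 5 + 5 = 295 GB.
Lower bound: ⌈295/70⌉ = 5 USB sticks.
A packing using 5 USB sticks:
  USB stick 1: 50 + 15 + 5 = 70
  USB stick 2: 50 + 15 + 5 = 70
  USB stick 3: 45 + 15 + 10 = 70
  USB stick 4: 45 = 45
  USB stick 5: 40 = 40
This matches the lower bound, so 5 is optimal.

5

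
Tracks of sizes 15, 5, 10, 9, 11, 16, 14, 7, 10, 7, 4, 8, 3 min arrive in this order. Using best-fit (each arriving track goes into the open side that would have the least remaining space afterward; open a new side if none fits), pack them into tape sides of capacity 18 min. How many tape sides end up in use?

  15 → side 1 (new)  [load 15/18]
  5 → side 2 (new)  [load 5/18]
  10 → side 2  [load 15/18]
  9 → side 3 (new)  [load 9/18]
  11 → side 4 (new)  [load 11/18]
  16 → side 5 (new)  [load 16/18]
  14 → side 6 (new)  [load 14/18]
  7 → side 4  [load 18/18]
  10 → side 7 (new)  [load 10/18]
  7 → side 7  [load 17/18]
  4 → side 6  [load 18/18]
  8 → side 3  [load 17/18]
  3 → side 1  [load 18/18]
7 tape sides opened.

7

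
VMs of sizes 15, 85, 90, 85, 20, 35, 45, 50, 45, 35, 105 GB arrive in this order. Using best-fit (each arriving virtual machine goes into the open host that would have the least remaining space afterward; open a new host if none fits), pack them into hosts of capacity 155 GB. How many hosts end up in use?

  15 → host 1 (new)  [load 15/155]
  85 → host 1  [load 100/155]
  90 → host 2 (new)  [load 90/155]
  85 → host 3 (new)  [load 85/155]
  20 → host 1  [load 120/155]
  35 → host 1  [load 155/155]
  45 → host 2  [load 135/155]
  50 → host 3  [load 135/155]
  45 → host 4 (new)  [load 45/155]
  35 → host 4  [load 80/155]
  105 → host 5 (new)  [load 105/155]
5 hosts opened.

5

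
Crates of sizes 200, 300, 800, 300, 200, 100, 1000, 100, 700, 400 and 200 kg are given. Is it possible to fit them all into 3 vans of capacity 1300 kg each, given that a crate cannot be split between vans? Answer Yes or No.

No

Total = 4300 kg; ⌈4300/1300⌉ = 4.
At least 4 vans are required, but only 3 are allowed.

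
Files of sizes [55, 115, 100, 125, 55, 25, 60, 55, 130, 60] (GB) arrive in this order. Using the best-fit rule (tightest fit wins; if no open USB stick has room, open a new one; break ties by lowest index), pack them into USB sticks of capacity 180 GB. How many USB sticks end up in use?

5

  55 → USB stick 1 (new)  [load 55/180]
  115 → USB stick 1  [load 170/180]
  100 → USB stick 2 (new)  [load 100/180]
  125 → USB stick 3 (new)  [load 125/180]
  55 → USB stick 3  [load 180/180]
  25 → USB stick 2  [load 125/180]
  60 → USB stick 4 (new)  [load 60/180]
  55 → USB stick 2  [load 180/180]
  130 → USB stick 5 (new)  [load 130/180]
  60 → USB stick 4  [load 120/180]
5 USB sticks opened.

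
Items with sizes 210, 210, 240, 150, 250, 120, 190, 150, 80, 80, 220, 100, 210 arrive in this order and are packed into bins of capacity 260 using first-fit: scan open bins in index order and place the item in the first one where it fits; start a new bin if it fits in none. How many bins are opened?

  210 → bin 1 (new)  [load 210/260]
  210 → bin 2 (new)  [load 210/260]
  240 → bin 3 (new)  [load 240/260]
  150 → bin 4 (new)  [load 150/260]
  250 → bin 5 (new)  [load 250/260]
  120 → bin 6 (new)  [load 120/260]
  190 → bin 7 (new)  [load 190/260]
  150 → bin 8 (new)  [load 150/260]
  80 → bin 4  [load 230/260]
  80 → bin 6  [load 200/260]
  220 → bin 9 (new)  [load 220/260]
  100 → bin 8  [load 250/260]
  210 → bin 10 (new)  [load 210/260]
10 bins opened.

10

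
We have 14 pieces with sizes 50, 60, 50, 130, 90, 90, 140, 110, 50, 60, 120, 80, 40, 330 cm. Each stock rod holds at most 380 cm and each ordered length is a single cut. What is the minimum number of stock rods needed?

4

Total = 330 + 140 + 130 + 120 + 110 + 90 + 90 + 80 + 60 + 60 + 50 + 50 + 50 + 40 = 1400 cm.
Lower bound: ⌈1400/380⌉ = 4 stock rods.
A packing using 4 stock rods:
  stock rod 1: 330 + 50 = 380
  stock rod 2: 140 + 130 + 110 = 380
  stock rod 3: 120 + 90 + 90 + 80 = 380
  stock rod 4: 60 + 60 + 50 + 50 + 40 = 260
This matches the lower bound, so 4 is optimal.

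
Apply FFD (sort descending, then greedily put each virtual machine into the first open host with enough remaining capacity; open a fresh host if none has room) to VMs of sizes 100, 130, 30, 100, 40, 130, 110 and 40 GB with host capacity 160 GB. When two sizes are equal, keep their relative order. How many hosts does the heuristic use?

5

Sorted descending: 130, 130, 110, 100, 100, 40, 40, 30.
  130 → host 1 (new)  [load 130/160]
  130 → host 2 (new)  [load 130/160]
  110 → host 3 (new)  [load 110/160]
  100 → host 4 (new)  [load 100/160]
  100 → host 5 (new)  [load 100/160]
  40 → host 3  [load 150/160]
  40 → host 4  [load 140/160]
  30 → host 1  [load 160/160]
5 hosts opened.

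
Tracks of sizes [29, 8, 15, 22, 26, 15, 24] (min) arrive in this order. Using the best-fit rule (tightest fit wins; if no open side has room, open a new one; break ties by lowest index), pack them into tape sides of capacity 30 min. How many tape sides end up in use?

6

  29 → side 1 (new)  [load 29/30]
  8 → side 2 (new)  [load 8/30]
  15 → side 2  [load 23/30]
  22 → side 3 (new)  [load 22/30]
  26 → side 4 (new)  [load 26/30]
  15 → side 5 (new)  [load 15/30]
  24 → side 6 (new)  [load 24/30]
6 tape sides opened.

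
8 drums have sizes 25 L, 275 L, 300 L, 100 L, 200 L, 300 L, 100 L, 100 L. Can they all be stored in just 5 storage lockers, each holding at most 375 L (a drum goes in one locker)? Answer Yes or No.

Yes

A valid assignment using 5 storage lockers:
  locker 1: 300 + 25 = 325
  locker 2: 300 = 300
  locker 3: 275 + 100 = 375
  locker 4: 200 + 100 = 300
  locker 5: 100 = 100
Every load is within 375 L, so 5 storage lockers suffice.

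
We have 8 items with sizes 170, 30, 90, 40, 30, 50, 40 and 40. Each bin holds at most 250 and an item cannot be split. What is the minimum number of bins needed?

2

Total = 170 + 90 + 50 + 40 + 40 + 40 + 30 + 30 = 490.
Lower bound: ⌈490/250⌉ = 2 bins.
A packing using 2 bins:
  bin 1: 170 + 50 + 30 = 250
  bin 2: 90 + 40 + 40 + 40 + 30 = 240
This matches the lower bound, so 2 is optimal.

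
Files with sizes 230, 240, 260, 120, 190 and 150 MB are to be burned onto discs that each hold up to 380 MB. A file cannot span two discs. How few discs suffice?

Total = 260 + 240 + 230 + 190 + 150 + 120 = 1190 MB.
Lower bound: ⌈1190/380⌉ = 4 discs.
A packing using 4 discs:
  disc 1: 260 + 120 = 380
  disc 2: 240 = 240
  disc 3: 230 + 150 = 380
  disc 4: 190 = 190
This matches the lower bound, so 4 is optimal.

4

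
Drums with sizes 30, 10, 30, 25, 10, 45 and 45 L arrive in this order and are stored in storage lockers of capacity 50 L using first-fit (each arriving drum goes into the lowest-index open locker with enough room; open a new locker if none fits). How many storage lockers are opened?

5

  30 → locker 1 (new)  [load 30/50]
  10 → locker 1  [load 40/50]
  30 → locker 2 (new)  [load 30/50]
  25 → locker 3 (new)  [load 25/50]
  10 → locker 1  [load 50/50]
  45 → locker 4 (new)  [load 45/50]
  45 → locker 5 (new)  [load 45/50]
5 storage lockers opened.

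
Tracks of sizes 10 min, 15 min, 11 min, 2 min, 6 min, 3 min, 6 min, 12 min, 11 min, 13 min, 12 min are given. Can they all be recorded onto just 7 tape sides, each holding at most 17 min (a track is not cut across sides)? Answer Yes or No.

A valid assignment using 7 tape sides:
  side 1: 15 + 2 = 17
  side 2: 13 + 3 = 16
  side 3: 12 = 12
  side 4: 12 = 12
  side 5: 11 + 6 = 17
  side 6: 11 + 6 = 17
  side 7: 10 = 10
Every load is within 17 min, so 7 tape sides suffice.

Yes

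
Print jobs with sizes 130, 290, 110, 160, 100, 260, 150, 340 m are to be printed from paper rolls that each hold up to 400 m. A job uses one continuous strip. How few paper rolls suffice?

Total = 340 + 290 + 260 + 160 + 150 + 130 + 110 + 100 = 1540 m.
Lower bound: ⌈1540/400⌉ = 4 paper rolls.
A packing using 5 paper rolls:
  roll 1: 340 = 340
  roll 2: 290 + 110 = 400
  roll 3: 260 + 130 = 390
  roll 4: 160 + 150 = 310
  roll 5: 100 = 100
No arrangement into 4 paper rolls stays within capacity, so 5 is optimal.

5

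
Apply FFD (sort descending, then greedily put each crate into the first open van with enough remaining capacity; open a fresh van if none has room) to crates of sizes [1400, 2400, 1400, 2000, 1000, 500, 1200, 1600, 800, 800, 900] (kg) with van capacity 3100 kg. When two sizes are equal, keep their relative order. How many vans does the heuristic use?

5

Sorted descending: 2400, 2000, 1600, 1400, 1400, 1200, 1000, 900, 800, 800, 500.
  2400 → van 1 (new)  [load 2400/3100]
  2000 → van 2 (new)  [load 2000/3100]
  1600 → van 3 (new)  [load 1600/3100]
  1400 → van 3  [load 3000/3100]
  1400 → van 4 (new)  [load 1400/3100]
  1200 → van 4  [load 2600/3100]
  1000 → van 2  [load 3000/3100]
  900 → van 5 (new)  [load 900/3100]
  800 → van 5  [load 1700/3100]
  800 → van 5  [load 2500/3100]
  500 → van 1  [load 2900/3100]
5 vans opened.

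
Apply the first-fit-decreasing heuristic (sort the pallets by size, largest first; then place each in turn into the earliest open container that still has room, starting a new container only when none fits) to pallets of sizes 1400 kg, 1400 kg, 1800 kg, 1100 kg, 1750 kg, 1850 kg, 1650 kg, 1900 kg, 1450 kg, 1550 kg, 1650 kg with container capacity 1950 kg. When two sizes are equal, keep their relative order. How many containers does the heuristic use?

Sorted descending: 1900, 1850, 1800, 1750, 1650, 1650, 1550, 1450, 1400, 1400, 1100.
  1900 → container 1 (new)  [load 1900/1950]
  1850 → container 2 (new)  [load 1850/1950]
  1800 → container 3 (new)  [load 1800/1950]
  1750 → container 4 (new)  [load 1750/1950]
  1650 → container 5 (new)  [load 1650/1950]
  1650 → container 6 (new)  [load 1650/1950]
  1550 → container 7 (new)  [load 1550/1950]
  1450 → container 8 (new)  [load 1450/1950]
  1400 → container 9 (new)  [load 1400/1950]
  1400 → container 10 (new)  [load 1400/1950]
  1100 → container 11 (new)  [load 1100/1950]
11 containers opened.

11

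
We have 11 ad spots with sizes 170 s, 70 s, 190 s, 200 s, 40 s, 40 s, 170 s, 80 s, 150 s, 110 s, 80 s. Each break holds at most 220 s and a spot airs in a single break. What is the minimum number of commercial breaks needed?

Total = 200 + 190 + 170 + 170 + 150 + 110 + 80 + 80 + 70 + 40 + 40 = 1300 s.
Lower bound: ⌈1300/220⌉ = 6 commercial breaks.
A packing using 7 commercial breaks:
  break 1: 200 = 200
  break 2: 190 = 190
  break 3: 170 + 40 = 210
  break 4: 170 + 40 = 210
  break 5: 150 + 70 = 220
  break 6: 110 + 80 = 190
  break 7: 80 = 80
No arrangement into 6 commercial breaks stays within capacity, so 7 is optimal.

7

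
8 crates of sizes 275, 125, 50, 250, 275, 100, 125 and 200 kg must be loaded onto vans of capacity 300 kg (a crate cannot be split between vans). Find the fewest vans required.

5

Total = 275 + 275 + 250 + 200 + 125 + 125 + 100 + 50 = 1400 kg.
Lower bound: ⌈1400/300⌉ = 5 vans.
A packing using 5 vans:
  van 1: 275 = 275
  van 2: 275 = 275
  van 3: 250 + 50 = 300
  van 4: 200 + 100 = 300
  van 5: 125 + 125 = 250
This matches the lower bound, so 5 is optimal.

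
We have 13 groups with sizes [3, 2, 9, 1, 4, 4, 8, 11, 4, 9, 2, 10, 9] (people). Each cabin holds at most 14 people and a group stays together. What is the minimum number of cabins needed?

6

Total = 11 + 10 + 9 + 9 + 9 + 8 + 4 + 4 + 4 + 3 + 2 + 2 + 1 = 76 people.
Lower bound: ⌈76/14⌉ = 6 cabins.
A packing using 6 cabins:
  cabin 1: 11 + 3 = 14
  cabin 2: 10 + 4 = 14
  cabin 3: 9 + 4 + 1 = 14
  cabin 4: 9 + 4 = 13
  cabin 5: 9 + 2 + 2 = 13
  cabin 6: 8 = 8
This matches the lower bound, so 6 is optimal.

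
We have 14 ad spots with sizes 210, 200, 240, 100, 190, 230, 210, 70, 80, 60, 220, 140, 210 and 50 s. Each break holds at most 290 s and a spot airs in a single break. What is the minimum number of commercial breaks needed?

Total = 240 + 230 + 220 + 210 + 210 + 210 + 200 + 190 + 140 + 100 + 80 + 70 + 60 + 50 = 2210 s.
Lower bound: ⌈2210/290⌉ = 8 commercial breaks.
A packing using 9 commercial breaks:
  break 1: 240 + 50 = 290
  break 2: 230 + 60 = 290
  break 3: 220 + 70 = 290
  break 4: 210 + 80 = 290
  break 5: 210 = 210
  break 6: 210 = 210
  break 7: 200 = 200
  break 8: 190 + 100 = 290
  break 9: 140 = 140
No arrangement into 8 commercial breaks stays within capacity, so 9 is optimal.

9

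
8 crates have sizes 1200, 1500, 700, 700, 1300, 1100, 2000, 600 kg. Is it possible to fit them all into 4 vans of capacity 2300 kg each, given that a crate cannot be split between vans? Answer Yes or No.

Total = 9100 kg; ⌈9100/2300⌉ = 4.
The bound of 4 does not rule out 4, but exhaustive search shows no assignment into 4 vans of capacity 2300 kg exists — the minimum is 5.

No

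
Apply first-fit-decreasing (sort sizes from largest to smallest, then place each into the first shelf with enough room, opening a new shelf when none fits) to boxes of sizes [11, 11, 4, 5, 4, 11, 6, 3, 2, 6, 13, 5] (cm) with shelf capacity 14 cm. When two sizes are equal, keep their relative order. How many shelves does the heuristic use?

7

Sorted descending: 13, 11, 11, 11, 6, 6, 5, 5, 4, 4, 3, 2.
  13 → shelf 1 (new)  [load 13/14]
  11 → shelf 2 (new)  [load 11/14]
  11 → shelf 3 (new)  [load 11/14]
  11 → shelf 4 (new)  [load 11/14]
  6 → shelf 5 (new)  [load 6/14]
  6 → shelf 5  [load 12/14]
  5 → shelf 6 (new)  [load 5/14]
  5 → shelf 6  [load 10/14]
  4 → shelf 6  [load 14/14]
  4 → shelf 7 (new)  [load 4/14]
  3 → shelf 2  [load 14/14]
  2 → shelf 3  [load 13/14]
7 shelves opened.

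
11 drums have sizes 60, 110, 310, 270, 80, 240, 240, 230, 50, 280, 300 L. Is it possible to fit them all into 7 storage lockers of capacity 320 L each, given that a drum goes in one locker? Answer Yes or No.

Total = 2170 L; ⌈2170/320⌉ = 7.
The bound of 7 does not rule out 7, but exhaustive search shows no assignment into 7 storage lockers of capacity 320 L exists — the minimum is 8.

No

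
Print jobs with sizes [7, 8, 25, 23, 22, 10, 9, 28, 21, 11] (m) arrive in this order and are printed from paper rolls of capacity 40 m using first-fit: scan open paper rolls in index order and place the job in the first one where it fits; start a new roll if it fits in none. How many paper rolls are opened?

  7 → roll 1 (new)  [load 7/40]
  8 → roll 1  [load 15/40]
  25 → roll 1  [load 40/40]
  23 → roll 2 (new)  [load 23/40]
  22 → roll 3 (new)  [load 22/40]
  10 → roll 2  [load 33/40]
  9 → roll 3  [load 31/40]
  28 → roll 4 (new)  [load 28/40]
  21 → roll 5 (new)  [load 21/40]
  11 → roll 4  [load 39/40]
5 paper rolls opened.

5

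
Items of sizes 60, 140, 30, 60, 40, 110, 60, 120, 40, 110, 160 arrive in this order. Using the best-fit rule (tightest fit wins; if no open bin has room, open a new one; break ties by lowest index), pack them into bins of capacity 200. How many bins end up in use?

6

  60 → bin 1 (new)  [load 60/200]
  140 → bin 1  [load 200/200]
  30 → bin 2 (new)  [load 30/200]
  60 → bin 2  [load 90/200]
  40 → bin 2  [load 130/200]
  110 → bin 3 (new)  [load 110/200]
  60 → bin 2  [load 190/200]
  120 → bin 4 (new)  [load 120/200]
  40 → bin 4  [load 160/200]
  110 → bin 5 (new)  [load 110/200]
  160 → bin 6 (new)  [load 160/200]
6 bins opened.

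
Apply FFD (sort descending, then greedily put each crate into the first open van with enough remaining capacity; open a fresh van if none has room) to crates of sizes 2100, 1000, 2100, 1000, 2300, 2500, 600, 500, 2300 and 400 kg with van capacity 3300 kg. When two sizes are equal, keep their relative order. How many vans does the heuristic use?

Sorted descending: 2500, 2300, 2300, 2100, 2100, 1000, 1000, 600, 500, 400.
  2500 → van 1 (new)  [load 2500/3300]
  2300 → van 2 (new)  [load 2300/3300]
  2300 → van 3 (new)  [load 2300/3300]
  2100 → van 4 (new)  [load 2100/3300]
  2100 → van 5 (new)  [load 2100/3300]
  1000 → van 2  [load 3300/3300]
  1000 → van 3  [load 3300/3300]
  600 → van 1  [load 3100/3300]
  500 → van 4  [load 2600/3300]
  400 → van 4  [load 3000/3300]
5 vans opened.

5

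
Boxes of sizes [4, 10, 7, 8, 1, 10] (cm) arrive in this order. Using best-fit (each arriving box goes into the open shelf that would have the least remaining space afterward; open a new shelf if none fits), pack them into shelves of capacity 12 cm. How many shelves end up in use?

  4 → shelf 1 (new)  [load 4/12]
  10 → shelf 2 (new)  [load 10/12]
  7 → shelf 1  [load 11/12]
  8 → shelf 3 (new)  [load 8/12]
  1 → shelf 1  [load 12/12]
  10 → shelf 4 (new)  [load 10/12]
4 shelves opened.

4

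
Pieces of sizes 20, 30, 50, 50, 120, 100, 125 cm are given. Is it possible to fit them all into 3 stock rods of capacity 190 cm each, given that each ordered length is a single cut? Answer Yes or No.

Yes

A valid assignment using 3 stock rods:
  stock rod 1: 125 + 50 = 175
  stock rod 2: 120 + 50 + 20 = 190
  stock rod 3: 100 + 30 = 130
Every load is within 190 cm, so 3 stock rods suffice.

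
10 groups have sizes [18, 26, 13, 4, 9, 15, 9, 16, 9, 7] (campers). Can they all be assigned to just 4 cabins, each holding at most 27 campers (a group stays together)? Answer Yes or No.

No

Total = 126 campers; ⌈126/27⌉ = 5.
At least 5 cabins are required, but only 4 are allowed.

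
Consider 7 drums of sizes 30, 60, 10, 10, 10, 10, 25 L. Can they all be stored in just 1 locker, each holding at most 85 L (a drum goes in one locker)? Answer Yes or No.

No

Total = 155 L; ⌈155/85⌉ = 2.
At least 2 storage lockers are required, but only 1 is allowed.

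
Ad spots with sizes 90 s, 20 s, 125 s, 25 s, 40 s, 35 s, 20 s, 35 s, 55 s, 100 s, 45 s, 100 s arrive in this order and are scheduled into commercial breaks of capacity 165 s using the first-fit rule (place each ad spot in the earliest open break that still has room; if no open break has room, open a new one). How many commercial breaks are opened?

  90 → break 1 (new)  [load 90/165]
  20 → break 1  [load 110/165]
  125 → break 2 (new)  [load 125/165]
  25 → break 1  [load 135/165]
  40 → break 2  [load 165/165]
  35 → break 3 (new)  [load 35/165]
  20 → break 1  [load 155/165]
  35 → break 3  [load 70/165]
  55 → break 3  [load 125/165]
  100 → break 4 (new)  [load 100/165]
  45 → break 4  [load 145/165]
  100 → break 5 (new)  [load 100/165]
5 commercial breaks opened.

5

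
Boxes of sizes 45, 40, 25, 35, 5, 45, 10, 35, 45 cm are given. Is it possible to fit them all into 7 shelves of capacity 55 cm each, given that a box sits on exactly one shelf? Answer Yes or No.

Yes

A valid assignment using 7 shelves:
  shelf 1: 45 + 10 = 55
  shelf 2: 45 + 5 = 50
  shelf 3: 45 = 45
  shelf 4: 40 = 40
  shelf 5: 35 = 35
  shelf 6: 35 = 35
  shelf 7: 25 = 25
Every load is within 55 cm, so 7 shelves suffice.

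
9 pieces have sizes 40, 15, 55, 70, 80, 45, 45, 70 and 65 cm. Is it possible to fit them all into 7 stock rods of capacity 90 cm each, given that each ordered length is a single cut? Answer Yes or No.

A valid assignment using 7 stock rods:
  stock rod 1: 80 = 80
  stock rod 2: 70 + 15 = 85
  stock rod 3: 70 = 70
  stock rod 4: 65 = 65
  stock rod 5: 55 = 55
  stock rod 6: 45 + 45 = 90
  stock rod 7: 40 = 40
Every load is within 90 cm, so 7 stock rods suffice.

Yes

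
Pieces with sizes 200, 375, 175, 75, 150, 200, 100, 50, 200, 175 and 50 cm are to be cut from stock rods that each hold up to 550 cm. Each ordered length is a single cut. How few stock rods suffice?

Total = 375 + 200 + 200 + 200 + 175 + 175 + 150 + 100 + 75 + 50 + 50 = 1750 cm.
Lower bound: ⌈1750/550⌉ = 4 stock rods.
A packing using 4 stock rods:
  stock rod 1: 375 + 175 = 550
  stock rod 2: 200 + 200 + 150 = 550
  stock rod 3: 200 + 175 + 100 + 75 = 550
  stock rod 4: 50 + 50 = 100
This matches the lower bound, so 4 is optimal.

4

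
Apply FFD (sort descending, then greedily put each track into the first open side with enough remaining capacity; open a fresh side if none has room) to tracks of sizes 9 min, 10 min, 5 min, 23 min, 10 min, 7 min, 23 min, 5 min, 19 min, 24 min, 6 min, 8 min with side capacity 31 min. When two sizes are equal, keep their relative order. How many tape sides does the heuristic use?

5

Sorted descending: 24, 23, 23, 19, 10, 10, 9, 8, 7, 6, 5, 5.
  24 → side 1 (new)  [load 24/31]
  23 → side 2 (new)  [load 23/31]
  23 → side 3 (new)  [load 23/31]
  19 → side 4 (new)  [load 19/31]
  10 → side 4  [load 29/31]
  10 → side 5 (new)  [load 10/31]
  9 → side 5  [load 19/31]
  8 → side 2  [load 31/31]
  7 → side 1  [load 31/31]
  6 → side 3  [load 29/31]
  5 → side 5  [load 24/31]
  5 → side 5  [load 29/31]
5 tape sides opened.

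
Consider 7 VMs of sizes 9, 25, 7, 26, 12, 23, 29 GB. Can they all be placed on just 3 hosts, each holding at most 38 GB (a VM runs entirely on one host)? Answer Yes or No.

Total = 131 GB; ⌈131/38⌉ = 4.
At least 4 hosts are required, but only 3 are allowed.

No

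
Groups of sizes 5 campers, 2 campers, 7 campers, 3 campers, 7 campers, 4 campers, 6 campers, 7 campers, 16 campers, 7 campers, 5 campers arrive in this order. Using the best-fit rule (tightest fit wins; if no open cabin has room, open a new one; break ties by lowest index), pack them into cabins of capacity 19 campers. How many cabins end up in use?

4

  5 → cabin 1 (new)  [load 5/19]
  2 → cabin 1  [load 7/19]
  7 → cabin 1  [load 14/19]
  3 → cabin 1  [load 17/19]
  7 → cabin 2 (new)  [load 7/19]
  4 → cabin 2  [load 11/19]
  6 → cabin 2  [load 17/19]
  7 → cabin 3 (new)  [load 7/19]
  16 → cabin 4 (new)  [load 16/19]
  7 → cabin 3  [load 14/19]
  5 → cabin 3  [load 19/19]
4 cabins opened.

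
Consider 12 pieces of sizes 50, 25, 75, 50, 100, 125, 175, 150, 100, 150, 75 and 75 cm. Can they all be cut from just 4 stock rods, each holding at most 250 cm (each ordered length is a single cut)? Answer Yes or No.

No

Total = 1150 cm; ⌈1150/250⌉ = 5.
At least 5 stock rods are required, but only 4 are allowed.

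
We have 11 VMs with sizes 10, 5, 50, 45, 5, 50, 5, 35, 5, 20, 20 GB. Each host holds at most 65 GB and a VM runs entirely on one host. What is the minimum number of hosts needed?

Total = 50 + 50 + 45 + 35 + 20 + 20 + 10 + 5 + 5 + 5 + 5 = 250 GB.
Lower bound: ⌈250/65⌉ = 4 hosts.
A packing using 4 hosts:
  host 1: 50 + 10 + 5 = 65
  host 2: 50 + 5 + 5 + 5 = 65
  host 3: 45 + 20 = 65
  host 4: 35 + 20 = 55
This matches the lower bound, so 4 is optimal.

4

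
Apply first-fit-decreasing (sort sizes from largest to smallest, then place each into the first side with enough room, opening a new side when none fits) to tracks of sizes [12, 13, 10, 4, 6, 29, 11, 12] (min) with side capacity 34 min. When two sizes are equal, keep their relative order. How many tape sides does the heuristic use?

3

Sorted descending: 29, 13, 12, 12, 11, 10, 6, 4.
  29 → side 1 (new)  [load 29/34]
  13 → side 2 (new)  [load 13/34]
  12 → side 2  [load 25/34]
  12 → side 3 (new)  [load 12/34]
  11 → side 3  [load 23/34]
  10 → side 3  [load 33/34]
  6 → side 2  [load 31/34]
  4 → side 1  [load 33/34]
3 tape sides opened.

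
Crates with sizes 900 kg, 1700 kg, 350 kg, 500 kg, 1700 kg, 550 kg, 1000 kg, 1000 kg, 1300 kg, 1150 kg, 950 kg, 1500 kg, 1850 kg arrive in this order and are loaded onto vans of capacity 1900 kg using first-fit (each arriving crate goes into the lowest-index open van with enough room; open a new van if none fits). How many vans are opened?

  900 → van 1 (new)  [load 900/1900]
  1700 → van 2 (new)  [load 1700/1900]
  350 → van 1  [load 1250/1900]
  500 → van 1  [load 1750/1900]
  1700 → van 3 (new)  [load 1700/1900]
  550 → van 4 (new)  [load 550/1900]
  1000 → van 4  [load 1550/1900]
  1000 → van 5 (new)  [load 1000/1900]
  1300 → van 6 (new)  [load 1300/1900]
  1150 → van 7 (new)  [load 1150/1900]
  950 → van 8 (new)  [load 950/1900]
  1500 → van 9 (new)  [load 1500/1900]
  1850 → van 10 (new)  [load 1850/1900]
10 vans opened.

10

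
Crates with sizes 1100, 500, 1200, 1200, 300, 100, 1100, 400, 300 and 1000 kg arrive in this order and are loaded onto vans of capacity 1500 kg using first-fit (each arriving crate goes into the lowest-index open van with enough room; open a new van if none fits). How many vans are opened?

6

  1100 → van 1 (new)  [load 1100/1500]
  500 → van 2 (new)  [load 500/1500]
  1200 → van 3 (new)  [load 1200/1500]
  1200 → van 4 (new)  [load 1200/1500]
  300 → van 1  [load 1400/1500]
  100 → van 1  [load 1500/1500]
  1100 → van 5 (new)  [load 1100/1500]
  400 → van 2  [load 900/1500]
  300 → van 2  [load 1200/1500]
  1000 → van 6 (new)  [load 1000/1500]
6 vans opened.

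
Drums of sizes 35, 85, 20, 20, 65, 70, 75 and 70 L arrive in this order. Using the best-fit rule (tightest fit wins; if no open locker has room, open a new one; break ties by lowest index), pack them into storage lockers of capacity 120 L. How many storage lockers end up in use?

5

  35 → locker 1 (new)  [load 35/120]
  85 → locker 1  [load 120/120]
  20 → locker 2 (new)  [load 20/120]
  20 → locker 2  [load 40/120]
  65 → locker 2  [load 105/120]
  70 → locker 3 (new)  [load 70/120]
  75 → locker 4 (new)  [load 75/120]
  70 → locker 5 (new)  [load 70/120]
5 storage lockers opened.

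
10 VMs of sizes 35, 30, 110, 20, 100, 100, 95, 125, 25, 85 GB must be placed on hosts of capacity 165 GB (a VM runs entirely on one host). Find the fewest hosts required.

Total = 125 + 110 + 100 + 100 + 95 + 85 + 35 + 30 + 25 + 20 = 725 GB.
Lower bound: ⌈725/165⌉ = 5 hosts.
Also, 6 VMs each exceed 165/2 GB, and no two of those can share a host, so at least 6 hosts are needed.
A packing using 6 hosts:
  host 1: 125 + 35 = 160
  host 2: 110 + 30 + 25 = 165
  host 3: 100 + 20 = 120
  host 4: 100 = 100
  host 5: 95 = 95
  host 6: 85 = 85
This matches the lower bound, so 6 is optimal.

6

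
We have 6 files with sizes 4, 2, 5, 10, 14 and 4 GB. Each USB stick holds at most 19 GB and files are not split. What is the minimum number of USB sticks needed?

Total = 14 + 10 + 5 + 4 + 4 + 2 = 39 GB.
Lower bound: ⌈39/19⌉ = 3 USB sticks.
A packing using 3 USB sticks:
  USB stick 1: 14 + 5 = 19
  USB stick 2: 10 + 4 + 4 = 18
  USB stick 3: 2 = 2
This matches the lower bound, so 3 is optimal.

3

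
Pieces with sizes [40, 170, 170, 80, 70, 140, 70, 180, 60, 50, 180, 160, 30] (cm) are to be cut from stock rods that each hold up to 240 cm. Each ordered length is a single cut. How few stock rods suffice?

6

Total = 180 + 180 + 170 + 170 + 160 + 140 + 80 + 70 + 70 + 60 + 50 + 40 + 30 = 1400 cm.
Lower bound: ⌈1400/240⌉ = 6 stock rods.
A packing using 6 stock rods:
  stock rod 1: 180 + 60 = 240
  stock rod 2: 180 + 50 = 230
  stock rod 3: 170 + 70 = 240
  stock rod 4: 170 + 70 = 240
  stock rod 5: 160 + 80 = 240
  stock rod 6: 140 + 40 + 30 = 210
This matches the lower bound, so 6 is optimal.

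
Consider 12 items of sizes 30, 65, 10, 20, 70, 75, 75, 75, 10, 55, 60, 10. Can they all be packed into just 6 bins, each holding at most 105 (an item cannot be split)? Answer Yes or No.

Total = 555; ⌈555/105⌉ = 6.
7 items each exceed half the capacity and cannot share a bin, forcing at least 7 bins.
At least 7 bins are required, but only 6 are allowed.

No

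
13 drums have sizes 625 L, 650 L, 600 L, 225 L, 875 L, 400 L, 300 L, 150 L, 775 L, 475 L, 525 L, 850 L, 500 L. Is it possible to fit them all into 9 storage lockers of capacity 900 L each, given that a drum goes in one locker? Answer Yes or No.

Yes

A valid assignment using 9 storage lockers:
  locker 1: 875 = 875
  locker 2: 850 = 850
  locker 3: 775 = 775
  locker 4: 650 + 225 = 875
  locker 5: 625 + 150 = 775
  locker 6: 600 + 300 = 900
  locker 7: 525 = 525
  locker 8: 500 + 400 = 900
  locker 9: 475 = 475
Every load is within 900 L, so 9 storage lockers suffice.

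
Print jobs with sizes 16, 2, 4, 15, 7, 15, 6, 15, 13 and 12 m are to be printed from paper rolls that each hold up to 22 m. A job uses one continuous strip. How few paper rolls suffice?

6

Total = 16 + 15 + 15 + 15 + 13 + 12 + 7 + 6 + 4 + 2 = 105 m.
Lower bound: ⌈105/22⌉ = 5 paper rolls.
Also, 6 print jobs each exceed 11 m, and no two of those can share a roll, so at least 6 paper rolls are needed.
A packing using 6 paper rolls:
  roll 1: 16 + 6 = 22
  roll 2: 15 + 7 = 22
  roll 3: 15 + 4 + 2 = 21
  roll 4: 15 = 15
  roll 5: 13 = 13
  roll 6: 12 = 12
This matches the lower bound, so 6 is optimal.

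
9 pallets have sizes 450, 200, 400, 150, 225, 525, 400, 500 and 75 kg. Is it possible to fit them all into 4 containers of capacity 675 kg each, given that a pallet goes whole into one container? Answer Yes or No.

Total = 2925 kg; ⌈2925/675⌉ = 5.
At least 5 containers are required, but only 4 are allowed.

No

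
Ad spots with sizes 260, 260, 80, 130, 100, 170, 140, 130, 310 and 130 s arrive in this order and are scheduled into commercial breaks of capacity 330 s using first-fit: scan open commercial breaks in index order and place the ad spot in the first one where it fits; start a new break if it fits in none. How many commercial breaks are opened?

6

  260 → break 1 (new)  [load 260/330]
  260 → break 2 (new)  [load 260/330]
  80 → break 3 (new)  [load 80/330]
  130 → break 3  [load 210/330]
  100 → break 3  [load 310/330]
  170 → break 4 (new)  [load 170/330]
  140 → break 4  [load 310/330]
  130 → break 5 (new)  [load 130/330]
  310 → break 6 (new)  [load 310/330]
  130 → break 5  [load 260/330]
6 commercial breaks opened.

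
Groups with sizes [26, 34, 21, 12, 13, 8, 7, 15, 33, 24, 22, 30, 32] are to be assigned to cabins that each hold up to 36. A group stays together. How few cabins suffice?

Total = 34 + 33 + 32 + 30 + 26 + 24 + 22 + 21 + 15 + 13 + 12 + 8 + 7 = 277.
Lower bound: ⌈277/36⌉ = 8 cabins.
A packing using 9 cabins:
  cabin 1: 34 = 34
  cabin 2: 33 = 33
  cabin 3: 32 = 32
  cabin 4: 30 = 30
  cabin 5: 26 + 8 = 34
  cabin 6: 24 + 12 = 36
  cabin 7: 22 + 13 = 35
  cabin 8: 21 + 15 = 36
  cabin 9: 7 = 7
No arrangement into 8 cabins stays within capacity, so 9 is optimal.

9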